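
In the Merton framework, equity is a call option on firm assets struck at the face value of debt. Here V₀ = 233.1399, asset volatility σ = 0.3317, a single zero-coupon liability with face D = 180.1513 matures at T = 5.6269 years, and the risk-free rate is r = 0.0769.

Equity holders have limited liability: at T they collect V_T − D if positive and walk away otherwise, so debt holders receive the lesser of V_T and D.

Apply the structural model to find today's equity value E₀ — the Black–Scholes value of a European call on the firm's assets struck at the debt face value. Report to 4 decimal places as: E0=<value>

Equity is a call on the firm's assets struck at D = 180.1513:
d₁ = [ln(V₀/D) + (r + σ²/2)T] / (σ√T)
   = [ln(233.1399/180.1513) + (0.0769 + 0.5·0.3317²)·5.6269] / (0.3317·√5.6269)
   = [0.257842 + 0.742258] / 0.786828 = 1.271052
d₂ = d₁ − σ√T = 1.271052 − 0.786828 = 0.484223
N(d₁) = 0.898145,  N(d₂) = 0.685886,  e^(−rT) = 0.648750
E₀ = V₀·N(d₁) − D·e^(−rT)·N(d₂)
   = 233.1399·0.898145 − 180.1513·0.648750·0.685886 = 129.231774

E0=129.2318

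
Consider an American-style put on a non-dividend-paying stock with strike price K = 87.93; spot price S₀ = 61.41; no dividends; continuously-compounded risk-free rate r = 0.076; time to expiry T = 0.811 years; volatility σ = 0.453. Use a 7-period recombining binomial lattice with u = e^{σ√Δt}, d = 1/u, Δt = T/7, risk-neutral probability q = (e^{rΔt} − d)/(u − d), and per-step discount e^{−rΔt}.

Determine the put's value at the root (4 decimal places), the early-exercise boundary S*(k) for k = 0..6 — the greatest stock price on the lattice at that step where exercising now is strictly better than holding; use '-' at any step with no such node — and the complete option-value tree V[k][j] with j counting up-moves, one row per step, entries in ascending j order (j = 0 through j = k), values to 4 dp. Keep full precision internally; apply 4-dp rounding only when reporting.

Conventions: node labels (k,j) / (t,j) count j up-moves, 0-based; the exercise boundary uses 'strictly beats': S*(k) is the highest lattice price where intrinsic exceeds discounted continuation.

params: Δt=0.11586 u=1.16671 d=0.85711 q=0.49009 e^(-rΔt)=0.99123
t_7 payoffs: 67.0616 59.5235 49.2625 35.2950 16.2821 0.0000 0.0000 0.0000
t_6: node(6,0) S=24.3474 payoff=63.5826 vs cont=62.8118 → 63.5826 [stop]  node(6,1) S=33.1422 payoff=54.7878 vs cont=54.0169 → 54.7878 [stop]  node(6,2) S=45.1139 payoff=42.8161 vs cont=42.0453 → 42.8161 [stop]  node(6,3) S=61.4100 payoff=26.5200 vs cont=25.7492 → 26.5200 [stop]  node(6,4) S=83.5926 payoff=4.3374 vs cont=8.2296 → 8.2296 [wait]  node(6,5) S=113.7881 payoff=0.0000 vs cont=0.0000 → 0.0000 [wait]  node(6,6) S=154.8907 payoff=0.0000 vs cont=0.0000 → 0.0000 [wait]  ⇒ S*(6)=61.4100
t_5: node(5,0) S=28.4065 payoff=59.5235 vs cont=58.7527 → 59.5235 [stop]  node(5,1) S=38.6675 payoff=49.2625 vs cont=48.4917 → 49.2625 [stop]  node(5,2) S=52.6350 payoff=35.2950 vs cont=34.5242 → 35.2950 [stop]  node(5,3) S=71.6479 payoff=16.2821 vs cont=17.4021 → 17.4021 [wait]  node(5,4) S=97.5287 payoff=0.0000 vs cont=4.1595 → 4.1595 [wait]  node(5,5) S=132.7581 payoff=0.0000 vs cont=0.0000 → 0.0000 [wait]  ⇒ S*(5)=52.6350
t_4: node(4,0) S=33.1422 payoff=54.7878 vs cont=54.0169 → 54.7878 [stop]  node(4,1) S=45.1139 payoff=42.8161 vs cont=42.0453 → 42.8161 [stop]  node(4,2) S=61.4100 payoff=26.5200 vs cont=26.2932 → 26.5200 [stop]  node(4,3) S=83.5926 payoff=4.3374 vs cont=10.8163 → 10.8163 [wait]  node(4,4) S=113.7881 payoff=0.0000 vs cont=2.1024 → 2.1024 [wait]  ⇒ S*(4)=61.4100
t_3: node(3,0) S=38.6675 payoff=49.2625 vs cont=48.4917 → 49.2625 [stop]  node(3,1) S=52.6350 payoff=35.2950 vs cont=34.5242 → 35.2950 [stop]  node(3,2) S=71.6479 payoff=16.2821 vs cont=18.6587 → 18.6587 [wait]  node(3,3) S=97.5287 payoff=0.0000 vs cont=6.4883 → 6.4883 [wait]  ⇒ S*(3)=52.6350
t_2: node(2,0) S=45.1139 payoff=42.8161 vs cont=42.0453 → 42.8161 [stop]  node(2,1) S=61.4100 payoff=26.5200 vs cont=26.9037 → 26.9037 [wait]  node(2,2) S=83.5926 payoff=4.3374 vs cont=12.5828 → 12.5828 [wait]  ⇒ S*(2)=45.1139
t_1: node(1,0) S=52.6350 payoff=35.2950 vs cont=34.7106 → 35.2950 [stop]  node(1,1) S=71.6479 payoff=16.2821 vs cont=19.7108 → 19.7108 [wait]  ⇒ S*(1)=52.6350
t_0: node(0,0) S=61.4100 payoff=26.5200 vs cont=27.4148 → 27.4148 [wait]  ⇒ S*(0)=-

price = 27.4148
boundary = - 52.6350 45.1139 52.6350 61.4100 52.6350 61.4100
tree:
27.4148
35.2950 19.7108
42.8161 26.9037 12.5828
49.2625 35.2950 18.6587 6.4883
54.7878 42.8161 26.5200 10.8163 2.1024
59.5235 49.2625 35.2950 17.4021 4.1595 0.0000
63.5826 54.7878 42.8161 26.5200 8.2296 0.0000 0.0000
67.0616 59.5235 49.2625 35.2950 16.2821 0.0000 0.0000 0.0000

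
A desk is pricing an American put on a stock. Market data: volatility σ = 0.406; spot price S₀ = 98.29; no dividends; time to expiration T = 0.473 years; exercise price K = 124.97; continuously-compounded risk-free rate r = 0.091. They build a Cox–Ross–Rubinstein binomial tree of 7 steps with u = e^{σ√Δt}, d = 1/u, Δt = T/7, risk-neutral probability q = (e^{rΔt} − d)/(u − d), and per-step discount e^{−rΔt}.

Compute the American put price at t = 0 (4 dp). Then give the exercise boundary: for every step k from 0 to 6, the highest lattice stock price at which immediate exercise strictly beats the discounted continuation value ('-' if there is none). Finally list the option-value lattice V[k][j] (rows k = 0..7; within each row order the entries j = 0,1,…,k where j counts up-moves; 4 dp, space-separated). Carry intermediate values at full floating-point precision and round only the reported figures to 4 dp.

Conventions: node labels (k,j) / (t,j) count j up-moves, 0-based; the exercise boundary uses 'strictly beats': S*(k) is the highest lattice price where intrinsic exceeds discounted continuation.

Δt=0.06757  u=1.11131  d=0.89984  q=0.50281  discount=0.99387
step 7 (expiry): payoffs max(K−S,0) = 78.0165 66.9821 53.3547 36.5247 15.7395 0.0000 0.0000 0.0000
step 6: (k=6,j=0): S=52.1798, K−S=72.7902, hold=72.0241 ⇒ V=72.7902 exercise | (k=6,j=1): S=64.4424, K−S=60.5276, hold=59.7615 ⇒ V=60.5276 exercise | (k=6,j=2): S=79.5867, K−S=45.3833, hold=44.6172 ⇒ V=45.3833 exercise | (k=6,j=3): S=98.2900, K−S=26.6800, hold=25.9139 ⇒ V=26.6800 exercise | (k=6,j=4): S=121.3887, K−S=3.5813, hold=7.7776 ⇒ V=7.7776 continue | (k=6,j=5): S=149.9157, K−S=0.0000, hold=0.0000 ⇒ V=0.0000 continue | (k=6,j=6): S=185.1467, K−S=0.0000, hold=0.0000 ⇒ V=0.0000 continue  boundary S*=98.2900
step 5: (k=5,j=0): S=57.9879, K−S=66.9821, hold=66.2160 ⇒ V=66.9821 exercise | (k=5,j=1): S=71.6153, K−S=53.3547, hold=52.5886 ⇒ V=53.3547 exercise | (k=5,j=2): S=88.4453, K−S=36.5247, hold=35.7586 ⇒ V=36.5247 exercise | (k=5,j=3): S=109.2305, K−S=15.7395, hold=17.0704 ⇒ V=17.0704 continue | (k=5,j=4): S=134.9002, K−S=0.0000, hold=3.8433 ⇒ V=3.8433 continue | (k=5,j=5): S=166.6025, K−S=0.0000, hold=0.0000 ⇒ V=0.0000 continue  boundary S*=88.4453
step 4: (k=4,j=0): S=64.4424, K−S=60.5276, hold=59.7615 ⇒ V=60.5276 exercise | (k=4,j=1): S=79.5867, K−S=45.3833, hold=44.6172 ⇒ V=45.3833 exercise | (k=4,j=2): S=98.2900, K−S=26.6800, hold=26.5790 ⇒ V=26.6800 exercise | (k=4,j=3): S=121.3887, K−S=3.5813, hold=10.3558 ⇒ V=10.3558 continue | (k=4,j=4): S=149.9157, K−S=0.0000, hold=1.8991 ⇒ V=1.8991 continue  boundary S*=98.2900
step 3: (k=3,j=0): S=71.6153, K−S=53.3547, hold=52.5886 ⇒ V=53.3547 exercise | (k=3,j=1): S=88.4453, K−S=36.5247, hold=35.7586 ⇒ V=36.5247 exercise | (k=3,j=2): S=109.2305, K−S=15.7395, hold=18.3589 ⇒ V=18.3589 continue | (k=3,j=3): S=134.9002, K−S=0.0000, hold=6.0663 ⇒ V=6.0663 continue  boundary S*=88.4453
step 2: (k=2,j=0): S=79.5867, K−S=45.3833, hold=44.6172 ⇒ V=45.3833 exercise | (k=2,j=1): S=98.2900, K−S=26.6800, hold=27.2229 ⇒ V=27.2229 continue | (k=2,j=2): S=121.3887, K−S=3.5813, hold=12.1034 ⇒ V=12.1034 continue  boundary S*=79.5867
step 1: (k=1,j=0): S=88.4453, K−S=36.5247, hold=36.0299 ⇒ V=36.5247 exercise | (k=1,j=1): S=109.2305, K−S=15.7395, hold=19.5004 ⇒ V=19.5004 continue  boundary S*=88.4453
step 0: (k=0,j=0): S=98.2900, K−S=26.6800, hold=27.7933 ⇒ V=27.7933 continue  boundary S*=-

price = 27.7933
boundary = - 88.4453 79.5867 88.4453 98.2900 88.4453 98.2900
tree:
27.7933
36.5247 19.5004
45.3833 27.2229 12.1034
53.3547 36.5247 18.3589 6.0663
60.5276 45.3833 26.6800 10.3558 1.8991
66.9821 53.3547 36.5247 17.0704 3.8433 0.0000
72.7902 60.5276 45.3833 26.6800 7.7776 0.0000 0.0000
78.0165 66.9821 53.3547 36.5247 15.7395 0.0000 0.0000 0.0000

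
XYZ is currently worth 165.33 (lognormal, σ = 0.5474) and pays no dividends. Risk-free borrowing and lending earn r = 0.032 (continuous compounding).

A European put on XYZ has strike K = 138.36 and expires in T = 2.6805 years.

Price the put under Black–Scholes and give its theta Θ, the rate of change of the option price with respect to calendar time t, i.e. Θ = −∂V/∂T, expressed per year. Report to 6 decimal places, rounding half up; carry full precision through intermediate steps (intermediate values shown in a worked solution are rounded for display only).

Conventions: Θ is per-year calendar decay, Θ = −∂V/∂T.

σ√T = 0.5474·√2.6805 = 0.896216
d₁ = (ln(S/K) + (r+σ²/2)T) / (σ√T) = (ln(165.33/138.36) + (0.032+0.5474²/2)·2.6805) / 0.896216 = (0.178084 + 0.487378) / 0.896216 = 0.742524
d₂ = d₁ − σ√T = 0.742524 − 0.896216 = -0.153692
e^{−rT} = 0.917800
N(−d₁) = 0.228885,  N(−d₂) = 0.561074
Put price V = K·e^{−rT}·N(−d₂) − S·N(−d₁) = 71.248934 − 37.841541 = 33.407393
φ(d₁) = (1/√(2π))·e^{−d₁²/2} = 0.302822
Θ = −S·φ(d₁)·σ/(2√T) + r·K·e^{−rT}·N(−d₂) = −8.369629 + 2.279966 = -6.089663

price = 33.407393
Θ = -6.089663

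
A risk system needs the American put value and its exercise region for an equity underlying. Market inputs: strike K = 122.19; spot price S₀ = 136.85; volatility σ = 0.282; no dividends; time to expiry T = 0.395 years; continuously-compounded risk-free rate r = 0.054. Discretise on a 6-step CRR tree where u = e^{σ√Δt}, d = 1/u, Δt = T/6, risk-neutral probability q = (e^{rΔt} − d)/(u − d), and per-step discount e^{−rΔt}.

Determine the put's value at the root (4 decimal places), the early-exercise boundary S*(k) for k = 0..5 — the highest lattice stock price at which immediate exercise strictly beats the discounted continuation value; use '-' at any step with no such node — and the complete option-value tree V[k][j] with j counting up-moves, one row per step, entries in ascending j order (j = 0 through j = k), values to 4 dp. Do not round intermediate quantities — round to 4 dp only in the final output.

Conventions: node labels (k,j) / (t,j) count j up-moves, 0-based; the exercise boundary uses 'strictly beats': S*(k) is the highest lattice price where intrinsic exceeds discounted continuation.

price = 3.1379
boundary = - - - - 102.4590 110.1473
tree:
3.1379
5.2009 1.1501
8.4086 2.1121 0.2209
13.1645 3.8341 0.4492 0.0000
19.7310 6.8594 0.9134 0.0000 0.0000
26.8826 12.0427 1.8576 0.0000 0.0000 0.0000
33.5350 19.7310 3.7775 0.0000 0.0000 0.0000 0.0000

Δt=0.06583, u=1.07504, d=0.93020, q=0.50651, disc=e^(-rΔt)=0.99645
k=6 terminal: V=max(K-S,0) → 33.5350 19.7310 3.7775 0.0000 0.0000 0.0000 0.0000
k=5: j=0 S=95.3074 intr=26.8826 cont=26.4490 V=26.8826[EX]; j=1 S=110.1473 intr=12.0427 cont=11.6091 V=12.0427[EX]; j=2 S=127.2979 intr=0.0000 cont=1.8576 V=1.8576[hold]; j=3 S=147.1189 intr=0.0000 cont=0.0000 V=0.0000[hold]; j=4 S=170.0261 intr=0.0000 cont=0.0000 V=0.0000[hold]; j=5 S=196.5002 intr=0.0000 cont=0.0000 V=0.0000[hold]  S*(5)=110.1473
k=4: j=0 S=102.4590 intr=19.7310 cont=19.2973 V=19.7310[EX]; j=1 S=118.4125 intr=3.7775 cont=6.8594 V=6.8594[hold]; j=2 S=136.8500 intr=0.0000 cont=0.9134 V=0.9134[hold]; j=3 S=158.1583 intr=0.0000 cont=0.0000 V=0.0000[hold]; j=4 S=182.7845 intr=0.0000 cont=0.0000 V=0.0000[hold]  S*(4)=102.4590
k=3: j=0 S=110.1473 intr=12.0427 cont=13.1645 V=13.1645[hold]; j=1 S=127.2979 intr=0.0000 cont=3.8341 V=3.8341[hold]; j=2 S=147.1189 intr=0.0000 cont=0.4492 V=0.4492[hold]; j=3 S=170.0261 intr=0.0000 cont=0.0000 V=0.0000[hold]  S*(3)=-
k=2: j=0 S=118.4125 intr=3.7775 cont=8.4086 V=8.4086[hold]; j=1 S=136.8500 intr=0.0000 cont=2.1121 V=2.1121[hold]; j=2 S=158.1583 intr=0.0000 cont=0.2209 V=0.2209[hold]  S*(2)=-
k=1: j=0 S=127.2979 intr=0.0000 cont=5.2009 V=5.2009[hold]; j=1 S=147.1189 intr=0.0000 cont=1.1501 V=1.1501[hold]  S*(1)=-
k=0: j=0 S=136.8500 intr=0.0000 cont=3.1379 V=3.1379[hold]  S*(0)=-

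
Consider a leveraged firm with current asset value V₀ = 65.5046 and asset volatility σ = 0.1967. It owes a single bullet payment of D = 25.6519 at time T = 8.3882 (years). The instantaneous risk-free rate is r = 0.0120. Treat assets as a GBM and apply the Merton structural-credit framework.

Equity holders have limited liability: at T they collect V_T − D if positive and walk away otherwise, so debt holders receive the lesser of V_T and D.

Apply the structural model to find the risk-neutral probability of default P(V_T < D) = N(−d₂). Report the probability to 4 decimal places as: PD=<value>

PD=0.0621

Work the structural quantities from V₀ = 65.5046 against face 25.6519:
d₁ = [ln(V₀/D) + (r + σ²/2)T] / (σ√T)
   = [ln(65.5046/25.6519) + (0.0120 + 0.5·0.1967²)·8.3882] / (0.1967·√8.3882)
   = [0.937503 + 0.262932] / 0.569690 = 2.107171
d₂ = d₁ − σ√T = 2.107171 − 0.569690 = 1.537481
risk-neutral PD = N(−d₂) = N(-1.537481) = 0.062088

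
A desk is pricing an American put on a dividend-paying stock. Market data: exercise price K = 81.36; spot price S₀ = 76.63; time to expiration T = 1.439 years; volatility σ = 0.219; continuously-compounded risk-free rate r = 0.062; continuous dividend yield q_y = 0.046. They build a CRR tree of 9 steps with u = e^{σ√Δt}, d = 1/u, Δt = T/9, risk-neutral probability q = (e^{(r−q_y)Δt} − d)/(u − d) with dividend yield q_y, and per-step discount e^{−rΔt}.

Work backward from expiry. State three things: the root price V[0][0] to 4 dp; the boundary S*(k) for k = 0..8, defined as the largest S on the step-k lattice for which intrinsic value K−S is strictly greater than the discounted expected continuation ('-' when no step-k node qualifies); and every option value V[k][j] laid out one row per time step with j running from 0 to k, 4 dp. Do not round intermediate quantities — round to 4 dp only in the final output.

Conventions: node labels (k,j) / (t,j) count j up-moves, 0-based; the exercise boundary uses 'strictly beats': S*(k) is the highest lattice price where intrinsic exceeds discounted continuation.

Δt=0.15989, u=1.09152, d=0.91616, q=0.49273, disc=e^(-rΔt)=0.99014
k=9 terminal: V=max(K-S,0) → 46.5166 39.8472 31.9012 22.4341 11.1550 0.0000 0.0000 0.0000 0.0000 0.0000
k=8: j=0 S=38.0322 intr=43.3278 cont=42.8040 V=43.3278[EX]; j=1 S=45.3120 intr=36.0480 cont=35.5775 V=36.0480[EX]; j=2 S=53.9852 intr=27.3748 cont=26.9678 V=27.3748[EX]; j=3 S=64.3186 intr=17.0414 cont=16.7101 V=17.0414[EX]; j=4 S=76.6300 intr=4.7300 cont=5.6028 V=5.6028[hold]; j=5 S=91.2979 intr=0.0000 cont=0.0000 V=0.0000[hold]; j=6 S=108.7734 intr=0.0000 cont=0.0000 V=0.0000[hold]; j=7 S=129.5940 intr=0.0000 cont=0.0000 V=0.0000[hold]; j=8 S=154.3998 intr=0.0000 cont=0.0000 V=0.0000[hold]  S*(8)=64.3186
k=7: j=0 S=41.5128 intr=39.8472 cont=39.3489 V=39.8472[EX]; j=1 S=49.4588 intr=31.9012 cont=31.4610 V=31.9012[EX]; j=2 S=58.9259 intr=22.4341 cont=22.0634 V=22.4341[EX]; j=3 S=70.2050 intr=11.1550 cont=11.2928 V=11.2928[hold]; j=4 S=83.6430 intr=0.0000 cont=2.8141 V=2.8141[hold]; j=5 S=99.6533 intr=0.0000 cont=0.0000 V=0.0000[hold]; j=6 S=118.7282 intr=0.0000 cont=0.0000 V=0.0000[hold]; j=7 S=141.4542 intr=0.0000 cont=0.0000 V=0.0000[hold]  S*(7)=58.9259
k=6: j=0 S=45.3120 intr=36.0480 cont=35.5775 V=36.0480[EX]; j=1 S=53.9852 intr=27.3748 cont=26.9678 V=27.3748[EX]; j=2 S=64.3186 intr=17.0414 cont=16.7773 V=17.0414[EX]; j=3 S=76.6300 intr=4.7300 cont=7.0449 V=7.0449[hold]; j=4 S=91.2979 intr=0.0000 cont=1.4134 V=1.4134[hold]; j=5 S=108.7734 intr=0.0000 cont=0.0000 V=0.0000[hold]; j=6 S=129.5940 intr=0.0000 cont=0.0000 V=0.0000[hold]  S*(6)=64.3186
k=5: j=0 S=49.4588 intr=31.9012 cont=31.4610 V=31.9012[EX]; j=1 S=58.9259 intr=22.4341 cont=22.0634 V=22.4341[EX]; j=2 S=70.2050 intr=11.1550 cont=11.9963 V=11.9963[hold]; j=3 S=83.6430 intr=0.0000 cont=4.2280 V=4.2280[hold]; j=4 S=99.6533 intr=0.0000 cont=0.7099 V=0.7099[hold]; j=5 S=118.7282 intr=0.0000 cont=0.0000 V=0.0000[hold]  S*(5)=58.9259
k=4: j=0 S=53.9852 intr=27.3748 cont=26.9678 V=27.3748[EX]; j=1 S=64.3186 intr=17.0414 cont=17.1206 V=17.1206[hold]; j=2 S=76.6300 intr=4.7300 cont=8.0881 V=8.0881[hold]; j=3 S=91.2979 intr=0.0000 cont=2.4699 V=2.4699[hold]; j=4 S=108.7734 intr=0.0000 cont=0.3566 V=0.3566[hold]  S*(4)=53.9852
k=3: j=0 S=58.9259 intr=22.4341 cont=22.1020 V=22.4341[EX]; j=1 S=70.2050 intr=11.1550 cont=12.5450 V=12.5450[hold]; j=2 S=83.6430 intr=0.0000 cont=5.2674 V=5.2674[hold]; j=3 S=99.6533 intr=0.0000 cont=1.4145 V=1.4145[hold]  S*(3)=58.9259
k=2: j=0 S=64.3186 intr=17.0414 cont=17.3883 V=17.3883[hold]; j=1 S=76.6300 intr=4.7300 cont=8.8707 V=8.8707[hold]; j=2 S=91.2979 intr=0.0000 cont=3.3357 V=3.3357[hold]  S*(2)=-
k=1: j=0 S=70.2050 intr=11.1550 cont=13.0613 V=13.0613[hold]; j=1 S=83.6430 intr=0.0000 cont=6.0829 V=6.0829[hold]  S*(1)=-
k=0: j=0 S=76.6300 intr=4.7300 cont=9.5279 V=9.5279[hold]  S*(0)=-

price = 9.5279
boundary = - - - 58.9259 53.9852 58.9259 64.3186 58.9259 64.3186
tree:
9.5279
13.0613 6.0829
17.3883 8.8707 3.3357
22.4341 12.5450 5.2674 1.4145
27.3748 17.1206 8.0881 2.4699 0.3566
31.9012 22.4341 11.9963 4.2280 0.7099 0.0000
36.0480 27.3748 17.0414 7.0449 1.4134 0.0000 0.0000
39.8472 31.9012 22.4341 11.2928 2.8141 0.0000 0.0000 0.0000
43.3278 36.0480 27.3748 17.0414 5.6028 0.0000 0.0000 0.0000 0.0000
46.5166 39.8472 31.9012 22.4341 11.1550 0.0000 0.0000 0.0000 0.0000 0.0000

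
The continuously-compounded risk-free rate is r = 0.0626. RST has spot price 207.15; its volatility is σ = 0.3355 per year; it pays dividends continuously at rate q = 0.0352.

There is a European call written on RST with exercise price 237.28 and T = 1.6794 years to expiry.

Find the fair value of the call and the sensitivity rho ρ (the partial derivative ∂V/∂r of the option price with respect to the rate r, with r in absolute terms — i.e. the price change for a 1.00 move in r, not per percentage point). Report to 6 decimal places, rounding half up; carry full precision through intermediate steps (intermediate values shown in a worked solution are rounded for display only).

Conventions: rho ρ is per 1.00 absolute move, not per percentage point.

σ√T = 0.3355·√1.6794 = 0.434780
d₁ = (ln(S/K) + (r−q+σ²/2)T) / (σ√T) = (ln(207.15/237.28) + (0.0626−0.0352+0.3355²/2)·1.6794) / 0.434780 = (-0.135798 + 0.140532) / 0.434780 = 0.010890
d₂ = d₁ − σ√T = 0.010890 − 0.434780 = -0.423890
e^{−rT} = 0.900207
e^{−qT} = 0.942598
N(d₁) = 0.504344,  N(d₂) = 0.335823
Call price V = S·e^{−qT}·N(d₁) − K·e^{−rT}·N(d₂) = 98.477910 − 71.732165 = 26.745745
ρ = K·T·e^{−rT}·N(d₂) = 120.466998

price = 26.745745
ρ = 120.466998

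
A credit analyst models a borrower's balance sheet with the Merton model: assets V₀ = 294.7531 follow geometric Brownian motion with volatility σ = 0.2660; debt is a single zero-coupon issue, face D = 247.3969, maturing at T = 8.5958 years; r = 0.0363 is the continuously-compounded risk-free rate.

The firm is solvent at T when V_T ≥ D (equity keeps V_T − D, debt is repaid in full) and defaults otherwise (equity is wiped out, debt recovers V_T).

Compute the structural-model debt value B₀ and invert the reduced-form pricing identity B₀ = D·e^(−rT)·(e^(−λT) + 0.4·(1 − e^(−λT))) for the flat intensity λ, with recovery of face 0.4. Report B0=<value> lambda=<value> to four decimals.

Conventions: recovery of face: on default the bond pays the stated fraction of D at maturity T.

With assets at 294.7531 and a single debt payment of 247.3969 at 8.5958 years:
d₁ = [ln(V₀/D) + (r + σ²/2)T] / (σ√T)
   = [ln(294.7531/247.3969) + (0.0363 + 0.5·0.2660²)·8.5958] / (0.2660·√8.5958)
   = [0.175144 + 0.616130] / 0.779875 = 1.014617
d₂ = d₁ − σ√T = 1.014617 − 0.779875 = 0.234742
N(d₁) = 0.844856,  N(d₂) = 0.592796,  e^(−rT) = 0.731961
E₀ = V₀·N(d₁) − D·e^(−rT)·N(d₂)
   = 294.7531·0.844856 − 247.3969·0.731961·0.592796 = 141.677476
B₀ = V₀ − E₀ = 294.7531 − 141.677476 = 153.075624
e^(−λT) = (B₀·e^(rT)/D − 0.4)/(1 − 0.4) = (153.0756·1.366192/247.3969 − 0.4)/0.6 = 0.74220782
λ = −ln(0.74220782)/8.5958 = 0.034683

B0=153.0756 lambda=0.0347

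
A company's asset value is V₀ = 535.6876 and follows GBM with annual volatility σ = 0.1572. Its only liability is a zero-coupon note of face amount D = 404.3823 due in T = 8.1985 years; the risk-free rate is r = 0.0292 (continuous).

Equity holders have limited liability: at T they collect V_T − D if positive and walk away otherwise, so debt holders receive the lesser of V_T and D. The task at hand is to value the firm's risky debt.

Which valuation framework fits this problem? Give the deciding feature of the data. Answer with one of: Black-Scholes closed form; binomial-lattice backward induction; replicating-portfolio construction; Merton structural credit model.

Key observation: assets follow a GBM and default happens iff V_T < 404.3823; valuing claims on that split (equity as a call, risky debt as the residual) is the structural model's definition.

framework: Merton structural credit model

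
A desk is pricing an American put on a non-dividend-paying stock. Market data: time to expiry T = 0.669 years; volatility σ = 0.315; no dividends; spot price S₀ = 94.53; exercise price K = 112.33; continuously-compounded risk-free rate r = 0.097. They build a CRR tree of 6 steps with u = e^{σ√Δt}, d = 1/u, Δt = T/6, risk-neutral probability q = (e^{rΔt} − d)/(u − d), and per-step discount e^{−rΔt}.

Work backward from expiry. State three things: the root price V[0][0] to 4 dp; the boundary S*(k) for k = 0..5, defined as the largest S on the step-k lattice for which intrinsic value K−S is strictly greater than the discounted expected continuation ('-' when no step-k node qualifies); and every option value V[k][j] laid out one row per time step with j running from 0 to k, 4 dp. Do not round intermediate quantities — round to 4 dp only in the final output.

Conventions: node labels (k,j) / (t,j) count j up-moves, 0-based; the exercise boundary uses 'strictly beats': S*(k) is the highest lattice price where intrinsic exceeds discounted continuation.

price = 18.8070
boundary = - 85.0921 76.5964 85.0921 94.5300 85.0921
tree:
18.8070
27.2379 11.5782
35.7336 18.1936 5.8403
43.3810 27.2379 10.3980 1.8430
50.2650 35.7336 17.8000 3.9248 0.0000
56.4616 43.3810 27.2379 8.3583 0.0000 0.0000
62.0395 50.2650 35.7336 17.8000 0.0000 0.0000 0.0000

Δt=0.11150, u=1.11091, d=0.90016, q=0.52532, disc=e^(-rΔt)=0.98924
k=6 terminal: V=max(K-S,0) → 62.0395 50.2650 35.7336 17.8000 0.0000 0.0000 0.0000
k=5: j=0 S=55.8684 intr=56.4616 cont=55.2532 V=56.4616[EX]; j=1 S=68.9490 intr=43.3810 cont=42.1727 V=43.3810[EX]; j=2 S=85.0921 intr=27.2379 cont=26.0296 V=27.2379[EX]; j=3 S=105.0148 intr=7.3152 cont=8.3583 V=8.3583[hold]; j=4 S=129.6020 intr=0.0000 cont=0.0000 V=0.0000[hold]; j=5 S=159.9458 intr=0.0000 cont=0.0000 V=0.0000[hold]  S*(5)=85.0921
k=4: j=0 S=62.0650 intr=50.2650 cont=49.0566 V=50.2650[EX]; j=1 S=76.5964 intr=35.7336 cont=34.5252 V=35.7336[EX]; j=2 S=94.5300 intr=17.8000 cont=17.1337 V=17.8000[EX]; j=3 S=116.6624 intr=0.0000 cont=3.9248 V=3.9248[hold]; j=4 S=143.9767 intr=0.0000 cont=0.0000 V=0.0000[hold]  S*(4)=94.5300
k=3: j=0 S=68.9490 intr=43.3810 cont=42.1727 V=43.3810[EX]; j=1 S=85.0921 intr=27.2379 cont=26.0296 V=27.2379[EX]; j=2 S=105.0148 intr=7.3152 cont=10.3980 V=10.3980[hold]; j=3 S=129.6020 intr=0.0000 cont=1.8430 V=1.8430[hold]  S*(3)=85.0921
k=2: j=0 S=76.5964 intr=35.7336 cont=34.5252 V=35.7336[EX]; j=1 S=94.5300 intr=17.8000 cont=18.1936 V=18.1936[hold]; j=2 S=116.6624 intr=0.0000 cont=5.8403 V=5.8403[hold]  S*(2)=76.5964
k=1: j=0 S=85.0921 intr=27.2379 cont=26.2342 V=27.2379[EX]; j=1 S=105.0148 intr=7.3152 cont=11.5782 V=11.5782[hold]  S*(1)=85.0921
k=0: j=0 S=94.5300 intr=17.8000 cont=18.8070 V=18.8070[hold]  S*(0)=-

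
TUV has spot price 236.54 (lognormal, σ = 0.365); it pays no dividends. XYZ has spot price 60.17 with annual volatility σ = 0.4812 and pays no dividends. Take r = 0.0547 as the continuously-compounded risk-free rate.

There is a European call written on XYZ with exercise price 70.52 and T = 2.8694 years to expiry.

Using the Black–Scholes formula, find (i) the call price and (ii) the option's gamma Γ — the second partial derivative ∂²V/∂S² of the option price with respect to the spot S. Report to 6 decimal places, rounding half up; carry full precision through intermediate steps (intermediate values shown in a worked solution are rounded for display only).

price = 19.001653
Γ = 0.007492

σ√T = 0.4812·√2.8694 = 0.815119
d₁ = (ln(S/K) + (r+σ²/2)T) / (σ√T) = (ln(60.17/70.52) + (0.0547+0.4812²/2)·2.8694) / 0.815119 = (-0.158722 + 0.489166) / 0.815119 = 0.405393
d₂ = d₁ − σ√T = 0.405393 − 0.815119 = -0.409727
e^{−rT} = 0.854742
N(d₁) = 0.657406,  N(d₂) = 0.341003
Call price V = S·N(d₁) − K·e^{−rT}·N(d₂) = 39.556093 − 20.554440 = 19.001653
φ(d₁) = (1/√(2π))·e^{−d₁²/2} = 0.367471
Γ = φ(d₁) / (S·σ·√T) = 0.007492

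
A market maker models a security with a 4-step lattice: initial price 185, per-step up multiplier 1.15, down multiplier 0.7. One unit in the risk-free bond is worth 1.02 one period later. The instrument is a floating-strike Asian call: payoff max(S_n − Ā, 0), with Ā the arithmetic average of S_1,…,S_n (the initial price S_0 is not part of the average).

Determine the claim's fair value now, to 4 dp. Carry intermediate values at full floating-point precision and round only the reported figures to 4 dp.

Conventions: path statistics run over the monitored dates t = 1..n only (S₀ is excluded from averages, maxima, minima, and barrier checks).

Under the martingale measure an up-move has probability p* = 0.7111; value the claim as the probability-weighted average of per-path payoffs, discounted 4 periods at R = 1.02.
Enumerate all 2^4 = 16 price paths (U = up ×1.15, D = down ×0.7); each path with k up-moves has probability p*^k·(1−p*)^(4−k).
DDDD: Ā=82.0059, payoff=0.0000, prob=0.006965
UDDD: Ā=134.7239, payoff=0.0000, prob=0.017145
DUDD: Ā=113.9114, payoff=0.0000, prob=0.017145
UUDD: Ā=187.1402, payoff=0.0000, prob=0.042202
DDUD: Ā=99.3427, payoff=0.0000, prob=0.017145
UDUD: Ā=163.2058, payoff=0.0000, prob=0.042202
DUUD: Ā=142.3933, payoff=0.0000, prob=0.042202
UUUD: Ā=233.9319, payoff=0.0000, prob=0.103883
DDDU: Ā=89.1446, payoff=0.0000, prob=0.017145
UDDU: Ā=146.4518, payoff=0.0000, prob=0.042202
DUDU: Ā=125.6393, payoff=0.0000, prob=0.042202
UUDU: Ā=206.4074, payoff=0.0000, prob=0.103883
DDUU: Ā=111.0705, payoff=8.8141, prob=0.042202
UDUU: Ā=182.4730, payoff=14.4803, prob=0.103883
DUUU: Ā=161.6605, payoff=35.2928, prob=0.103883
UUUU: Ā=265.5851, payoff=57.9810, prob=0.255711
Price = Σ prob·payoff / R^4 = 20.368940 / 1.082432 = 18.8178

price = 18.8178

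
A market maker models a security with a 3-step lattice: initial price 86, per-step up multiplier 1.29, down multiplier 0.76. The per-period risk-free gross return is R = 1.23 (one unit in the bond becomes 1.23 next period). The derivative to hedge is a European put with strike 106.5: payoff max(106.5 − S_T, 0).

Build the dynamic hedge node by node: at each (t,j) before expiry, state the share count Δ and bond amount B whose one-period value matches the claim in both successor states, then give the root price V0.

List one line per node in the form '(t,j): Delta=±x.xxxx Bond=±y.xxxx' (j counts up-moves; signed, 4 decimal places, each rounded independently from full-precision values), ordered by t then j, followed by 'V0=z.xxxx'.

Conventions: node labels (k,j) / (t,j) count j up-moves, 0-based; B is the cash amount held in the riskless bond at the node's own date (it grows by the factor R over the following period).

(0,0): Delta=-0.1284 Bond=11.8740
(1,0): Delta=-0.9528 Bond=68.4903
(1,1): Delta=-0.0664 Bond=7.7261
(2,0): Delta=-1.0000 Bond=86.5854
(2,1): Delta=-0.9493 Bond=83.9441
(2,2): Delta=0.0000 Bond=0.0000
V0=0.8308

Under the risk-neutral measure, an up-move has probability p* = (R−d)/(u−d) = 0.8868 and values discount at R = 1.23.
At maturity the claim pays: V(3,0)=68.7481, V(3,1)=42.4211, V(3,2)=0.0000, V(3,3)=0.0000
(2,0): S=49.6736. Δ = (V_up−V_dn)/(S_up−S_dn) = (42.4211−68.7481)/(64.0789−37.7519) = -1.0000. V = [p*·42.4211 + (1−p*)·68.7481]/1.23 = 36.9118. B = V − Δ·S = 86.5854.
(2,1): S=84.3144. Δ = (V_up−V_dn)/(S_up−S_dn) = (0.0000−42.4211)/(108.7656−64.0789) = -0.9493. V = [p*·0.0000 + (1−p*)·42.4211]/1.23 = 3.9044. B = V − Δ·S = 83.9441.
(2,2): S=143.1126. Δ = (V_up−V_dn)/(S_up−S_dn) = (0.0000−0.0000)/(184.6153−108.7656) = 0.0000. V = [p*·0.0000 + (1−p*)·0.0000]/1.23 = 0.0000. B = V − Δ·S = 0.0000.
(1,0): S=65.3600. Δ = (V_up−V_dn)/(S_up−S_dn) = (3.9044−36.9118)/(84.3144−49.6736) = -0.9528. V = [p*·3.9044 + (1−p*)·36.9118]/1.23 = 6.2122. B = V − Δ·S = 68.4903.
(1,1): S=110.9400. Δ = (V_up−V_dn)/(S_up−S_dn) = (0.0000−3.9044)/(143.1126−84.3144) = -0.0664. V = [p*·0.0000 + (1−p*)·3.9044]/1.23 = 0.3594. B = V − Δ·S = 7.7261.
(0,0): S=86.0000. Δ = (V_up−V_dn)/(S_up−S_dn) = (0.3594−6.2122)/(110.9400−65.3600) = -0.1284. V = [p*·0.3594 + (1−p*)·6.2122]/1.23 = 0.8308. B = V − Δ·S = 11.8740.
As a check, the time-0 holding Δ(0,0)·S0 + B(0,0) comes to 0.8308 — exactly V0.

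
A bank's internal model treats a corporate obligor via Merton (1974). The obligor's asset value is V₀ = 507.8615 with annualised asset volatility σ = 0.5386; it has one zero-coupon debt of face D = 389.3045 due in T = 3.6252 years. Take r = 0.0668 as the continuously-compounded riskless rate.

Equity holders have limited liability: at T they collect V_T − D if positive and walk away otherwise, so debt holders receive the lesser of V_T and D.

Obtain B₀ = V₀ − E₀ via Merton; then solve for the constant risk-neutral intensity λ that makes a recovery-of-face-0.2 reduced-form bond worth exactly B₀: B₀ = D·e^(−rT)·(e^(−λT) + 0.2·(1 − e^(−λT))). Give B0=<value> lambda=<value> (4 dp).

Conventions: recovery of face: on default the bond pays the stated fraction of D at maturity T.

B0=230.2514 lambda=0.1016

Work the structural quantities from V₀ = 507.8615 against face 389.3045:
d₁ = [ln(V₀/D) + (r + σ²/2)T] / (σ√T)
   = [ln(507.8615/389.3045) + (0.0668 + 0.5·0.5386²)·3.6252] / (0.5386·√3.6252)
   = [0.265847 + 0.767980] / 1.025492 = 1.008128
d₂ = d₁ − σ√T = 1.008128 − 1.025492 = -0.017364
N(d₁) = 0.843304,  N(d₂) = 0.493073,  e^(−rT) = 0.784928
E₀ = V₀·N(d₁) − D·e^(−rT)·N(d₂)
   = 507.8615·0.843304 − 389.3045·0.784928·0.493073 = 277.610093
B₀ = V₀ − E₀ = 507.8615 − 277.610093 = 230.251407
e^(−λT) = (B₀·e^(rT)/D − 0.2)/(1 − 0.2) = (230.2514·1.274002/389.3045 − 0.2)/0.8 = 0.69187459
λ = −ln(0.69187459)/3.6252 = 0.101608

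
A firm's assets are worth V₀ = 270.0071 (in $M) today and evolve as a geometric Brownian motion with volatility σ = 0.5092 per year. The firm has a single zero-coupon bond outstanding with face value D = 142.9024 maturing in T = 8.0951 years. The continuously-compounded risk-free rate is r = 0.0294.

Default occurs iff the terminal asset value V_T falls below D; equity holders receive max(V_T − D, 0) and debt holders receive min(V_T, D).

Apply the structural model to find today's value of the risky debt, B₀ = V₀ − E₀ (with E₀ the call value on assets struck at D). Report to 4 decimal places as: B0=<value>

Equity is a call on the firm's assets struck at D = 142.9024:
d₁ = [ln(V₀/D) + (r + σ²/2)T] / (σ√T)
   = [ln(270.0071/142.9024) + (0.0294 + 0.5·0.5092²)·8.0951] / (0.5092·√8.0951)
   = [0.636286 + 1.287463] / 1.448770 = 1.327850
d₂ = d₁ − σ√T = 1.327850 − 1.448770 = -0.120920
N(d₁) = 0.907886,  N(d₂) = 0.451877,  e^(−rT) = 0.788206
E₀ = V₀·N(d₁) − D·e^(−rT)·N(d₂)
   = 270.0071·0.907886 − 142.9024·0.788206·0.451877 = 194.237848
B₀ = V₀ − E₀ = 270.0071 − 194.237848 = 75.769252

B0=75.7693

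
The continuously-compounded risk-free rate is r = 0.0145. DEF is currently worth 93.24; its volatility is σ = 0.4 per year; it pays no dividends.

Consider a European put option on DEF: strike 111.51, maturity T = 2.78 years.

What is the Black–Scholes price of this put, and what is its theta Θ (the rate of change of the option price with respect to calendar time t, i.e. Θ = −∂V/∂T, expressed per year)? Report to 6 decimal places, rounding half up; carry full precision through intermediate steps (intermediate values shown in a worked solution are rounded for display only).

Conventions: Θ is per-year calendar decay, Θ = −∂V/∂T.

σ√T = 0.4·√2.78 = 0.666933
d₁ = (ln(S/K) + (r+σ²/2)T) / (σ√T) = (ln(93.24/111.51) + (0.0145+0.4²/2)·2.78) / 0.666933 = (-0.178937 + 0.262710) / 0.666933 = 0.125609
d₂ = d₁ − σ√T = 0.125609 − 0.666933 = -0.541325
e^{−rT} = 0.960492
N(−d₁) = 0.450021,  N(−d₂) = 0.705858
Put price V = K·e^{−rT}·N(−d₂) − S·N(−d₁) = 75.600525 − 41.959947 = 33.640577
φ(d₁) = (1/√(2π))·e^{−d₁²/2} = 0.395808
Θ = −S·φ(d₁)·σ/(2√T) + r·K·e^{−rT}·N(−d₂) = −4.426841 + 1.096208 = -3.330633

price = 33.640577
Θ = -3.330633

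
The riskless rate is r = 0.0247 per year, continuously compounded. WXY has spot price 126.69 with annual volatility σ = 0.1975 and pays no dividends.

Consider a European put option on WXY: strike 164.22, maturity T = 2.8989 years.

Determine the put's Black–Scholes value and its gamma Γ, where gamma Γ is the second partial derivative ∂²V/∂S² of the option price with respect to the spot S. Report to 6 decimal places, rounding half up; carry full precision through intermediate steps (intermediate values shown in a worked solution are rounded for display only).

σ√T = 0.1975·√2.8989 = 0.336267
d₁ = (ln(S/K) + (r+σ²/2)T) / (σ√T) = (ln(126.69/164.22) + (0.0247+0.1975²/2)·2.8989) / 0.336267 = (-0.259464 + 0.128140) / 0.336267 = -0.390534
d₂ = d₁ − σ√T = -0.390534 − 0.336267 = -0.726800
e^{−rT} = 0.930901
N(−d₁) = 0.651929,  N(−d₂) = 0.766326
Put price V = K·e^{−rT}·N(−d₂) − S·N(−d₁) = 117.150133 − 82.592883 = 34.557250
φ(d₁) = (1/√(2π))·e^{−d₁²/2} = 0.369651
Γ = φ(d₁) / (S·σ·√T) = 0.008677

price = 34.557250
Γ = 0.008677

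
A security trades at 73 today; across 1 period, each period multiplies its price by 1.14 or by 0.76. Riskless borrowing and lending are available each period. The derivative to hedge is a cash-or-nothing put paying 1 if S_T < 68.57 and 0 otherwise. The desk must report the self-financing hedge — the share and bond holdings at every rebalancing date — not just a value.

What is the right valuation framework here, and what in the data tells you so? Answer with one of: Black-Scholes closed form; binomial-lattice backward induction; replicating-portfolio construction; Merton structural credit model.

framework: replicating-portfolio construction

Key observation: the task asks for the hedge itself — share and bond holdings at every node of the 1-period tree on spot 73 with factors 1.14/0.76 — which is exactly what the replicating-portfolio construction produces.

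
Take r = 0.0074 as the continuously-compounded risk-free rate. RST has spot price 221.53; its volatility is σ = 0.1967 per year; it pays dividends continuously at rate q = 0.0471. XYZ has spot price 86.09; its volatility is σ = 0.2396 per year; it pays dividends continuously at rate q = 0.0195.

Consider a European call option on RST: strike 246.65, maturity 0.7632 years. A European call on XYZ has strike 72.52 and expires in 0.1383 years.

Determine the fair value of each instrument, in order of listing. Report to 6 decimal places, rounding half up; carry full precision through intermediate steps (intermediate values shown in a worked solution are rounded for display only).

[RST call K=246.65]
σ√T = 0.1967·√0.7632 = 0.171840
d₁ = (ln(S/K) + (r−q+σ²/2)T) / (σ√T) = (ln(221.53/246.65) + (0.0074−0.0471+0.1967²/2)·0.7632) / 0.171840 = (-0.107412 − 0.015535) / 0.171840 = -0.715474
d₂ = d₁ − σ√T = -0.715474 − 0.171840 = -0.887314
e^{−rT} = 0.994368
e^{−qT} = 0.964692
N(d₁) = 0.237158,  N(d₂) = 0.187455
price = S·e^{−qT}·N(d₁) − K·e^{−rT}·N(d₂) = 50.682597 − 45.975368 = 4.707229
[XYZ call K=72.52]
σ√T = 0.2396·√0.1383 = 0.089104
d₁ = (ln(S/K) + (r−q+σ²/2)T) / (σ√T) = (ln(86.09/72.52) + (0.0074−0.0195+0.2396²/2)·0.1383) / 0.089104 = (0.171531 + 0.002296) / 0.089104 = 1.950832
d₂ = d₁ − σ√T = 1.950832 − 0.089104 = 1.861728
e^{−rT} = 0.998977
e^{−qT} = 0.997307
N(d₁) = 0.974461,  N(d₂) = 0.968679
price = S·e^{−qT}·N(d₁) − K·e^{−rT}·N(d₂) = 83.665452 − 70.176764 = 13.488688

price(RST call K=246.65) = 4.707229
price(XYZ call K=72.52) = 13.488688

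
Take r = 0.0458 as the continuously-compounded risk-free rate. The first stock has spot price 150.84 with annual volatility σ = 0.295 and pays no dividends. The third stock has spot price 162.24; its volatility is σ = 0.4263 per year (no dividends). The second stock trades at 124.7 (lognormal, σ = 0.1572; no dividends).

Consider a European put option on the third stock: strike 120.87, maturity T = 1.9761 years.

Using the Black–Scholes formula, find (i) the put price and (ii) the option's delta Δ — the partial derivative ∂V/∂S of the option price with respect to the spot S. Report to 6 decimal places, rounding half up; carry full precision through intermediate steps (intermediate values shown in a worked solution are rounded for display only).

σ√T = 0.4263·√1.9761 = 0.599266
d₁ = (ln(S/K) + (r+σ²/2)T) / (σ√T) = (ln(162.24/120.87) + (0.0458+0.4263²/2)·1.9761) / 0.599266 = (0.294361 + 0.270065) / 0.599266 = 0.941863
d₂ = d₁ − σ√T = 0.941863 − 0.599266 = 0.342597
e^{−rT} = 0.913469
N(−d₁) = 0.173131,  N(−d₂) = 0.365951
Put price V = K·e^{−rT}·N(−d₂) − S·N(−d₁) = 40.405035 − 28.088848 = 12.316187
Δ = −N(−d₁) = -0.173131

price = 12.316187
Δ = -0.173131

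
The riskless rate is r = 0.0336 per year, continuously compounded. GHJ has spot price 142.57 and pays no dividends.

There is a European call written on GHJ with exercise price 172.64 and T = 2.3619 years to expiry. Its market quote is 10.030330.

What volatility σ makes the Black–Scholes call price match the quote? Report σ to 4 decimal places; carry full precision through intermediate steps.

sigma = 0.1863

At σ = 0.1863 the Black–Scholes value reproduces the quote:
σ√T = 0.1863·√2.3619 = 0.286315
d₁ = (ln(S/K) + (r+σ²/2)T) / (σ√T) = (ln(142.57/172.64) + (0.0336+0.1863²/2)·2.3619) / 0.286315 = (-0.191375 + 0.120348) / 0.286315 = -0.248075
d₂ = d₁ − σ√T = -0.248075 − 0.286315 = -0.534390
e^{−rT} = 0.923707
N(d₁) = 0.402038,  N(d₂) = 0.296536
V = S·N(d₁) − K·e^{−rT}·N(d₂) = 57.318586 − 47.288255 = 10.030330 (matching the quote); vega is positive throughout, so no other σ reproduces this price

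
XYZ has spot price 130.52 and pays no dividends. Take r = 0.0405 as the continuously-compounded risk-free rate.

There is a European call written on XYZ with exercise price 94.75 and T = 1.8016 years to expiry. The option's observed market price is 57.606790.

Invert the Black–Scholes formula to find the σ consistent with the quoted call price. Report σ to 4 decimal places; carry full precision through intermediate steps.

sigma = 0.5674

At σ = 0.5674 the Black–Scholes value reproduces the quote:
σ√T = 0.5674·√1.8016 = 0.761585
d₁ = (ln(S/K) + (r+σ²/2)T) / (σ√T) = (ln(130.52/94.75) + (0.0405+0.5674²/2)·1.8016) / 0.761585 = (0.320285 + 0.362971) / 0.761585 = 0.897149
d₂ = d₁ − σ√T = 0.897149 − 0.761585 = 0.135564
e^{−rT} = 0.929634
N(d₁) = 0.815180,  N(d₂) = 0.553917
V = S·N(d₁) − K·e^{−rT}·N(d₂) = 106.397333 − 48.790543 = 57.606790 (the quoted price), and the Black–Scholes price is strictly increasing in σ, so σ is unique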